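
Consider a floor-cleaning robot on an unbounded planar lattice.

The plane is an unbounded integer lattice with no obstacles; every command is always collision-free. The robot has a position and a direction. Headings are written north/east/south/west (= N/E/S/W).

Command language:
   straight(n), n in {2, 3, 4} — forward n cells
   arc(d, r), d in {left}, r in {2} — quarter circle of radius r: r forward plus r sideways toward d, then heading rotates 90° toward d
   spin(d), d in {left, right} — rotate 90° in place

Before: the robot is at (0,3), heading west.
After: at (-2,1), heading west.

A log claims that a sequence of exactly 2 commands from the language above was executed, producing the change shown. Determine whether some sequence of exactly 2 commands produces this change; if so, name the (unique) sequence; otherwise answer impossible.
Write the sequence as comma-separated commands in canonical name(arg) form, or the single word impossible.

key: still facing W at the end — net rotation zero over 2 steps
t0: at (0,3), heading west
step 1 (arc(left, 2)): at (-2,1), heading south
step 2 (spin(right)): at (-2,1), heading west
no other 2-command option fits: unique.

arc(left, 2), spin(right)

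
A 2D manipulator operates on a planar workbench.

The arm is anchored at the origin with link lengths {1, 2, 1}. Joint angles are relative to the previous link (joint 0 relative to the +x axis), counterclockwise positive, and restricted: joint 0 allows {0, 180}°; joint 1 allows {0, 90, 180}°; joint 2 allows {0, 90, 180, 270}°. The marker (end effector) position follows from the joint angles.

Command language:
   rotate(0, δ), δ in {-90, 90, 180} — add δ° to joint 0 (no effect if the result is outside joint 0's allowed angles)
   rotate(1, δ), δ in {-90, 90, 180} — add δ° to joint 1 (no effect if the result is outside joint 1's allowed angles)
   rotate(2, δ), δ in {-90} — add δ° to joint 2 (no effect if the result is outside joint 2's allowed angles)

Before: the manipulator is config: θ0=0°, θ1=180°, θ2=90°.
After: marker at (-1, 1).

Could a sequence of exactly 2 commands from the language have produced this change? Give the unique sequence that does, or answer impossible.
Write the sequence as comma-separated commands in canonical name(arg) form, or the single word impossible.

rotate(2, -90), rotate(2, -90)

from: config: θ0=0°, θ1=180°, θ2=90°
t=1 rotate(2, -90) ⇒ config: θ0=0°, θ1=180°, θ2=0°
t=2 rotate(2, -90) ⇒ config: θ0=0°, θ1=180°, θ2=270°
no other 2-command option fits: unique.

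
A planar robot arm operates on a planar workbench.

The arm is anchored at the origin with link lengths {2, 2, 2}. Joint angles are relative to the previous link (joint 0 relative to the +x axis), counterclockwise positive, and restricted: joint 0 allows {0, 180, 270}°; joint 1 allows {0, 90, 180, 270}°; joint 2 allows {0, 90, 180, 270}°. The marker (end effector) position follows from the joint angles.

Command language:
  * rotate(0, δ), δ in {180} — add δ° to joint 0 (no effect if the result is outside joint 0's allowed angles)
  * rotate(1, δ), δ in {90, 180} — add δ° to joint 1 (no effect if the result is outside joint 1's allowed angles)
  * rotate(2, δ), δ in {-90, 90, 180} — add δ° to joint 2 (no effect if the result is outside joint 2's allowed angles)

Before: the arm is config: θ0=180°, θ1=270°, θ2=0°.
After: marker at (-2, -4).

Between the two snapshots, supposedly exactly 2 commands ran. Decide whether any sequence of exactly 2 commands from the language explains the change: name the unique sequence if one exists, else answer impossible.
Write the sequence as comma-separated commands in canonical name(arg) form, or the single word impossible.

rotate(1, 90), rotate(1, 90)

from: config: θ0=180°, θ1=270°, θ2=0°
t=1 rotate(1, 90) ⇒ config: θ0=180°, θ1=0°, θ2=0°
t=2 rotate(1, 90) ⇒ config: θ0=180°, θ1=90°, θ2=0°
uniquely the one of 36 2-step routes that fits.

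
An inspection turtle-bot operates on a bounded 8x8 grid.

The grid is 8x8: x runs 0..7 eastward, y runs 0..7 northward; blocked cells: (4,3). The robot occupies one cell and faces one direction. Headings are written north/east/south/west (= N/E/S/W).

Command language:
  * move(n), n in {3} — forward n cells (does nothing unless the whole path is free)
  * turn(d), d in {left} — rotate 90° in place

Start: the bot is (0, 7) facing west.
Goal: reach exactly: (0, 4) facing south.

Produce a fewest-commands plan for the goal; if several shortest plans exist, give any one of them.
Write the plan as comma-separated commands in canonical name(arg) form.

from: (0, 7) facing west
t=1 turn(left) ⇒ (0, 7) facing south
t=2 move(3) ⇒ (0, 4) facing south
no 1-step plan works, so 2 is optimal.

turn(left), move(3)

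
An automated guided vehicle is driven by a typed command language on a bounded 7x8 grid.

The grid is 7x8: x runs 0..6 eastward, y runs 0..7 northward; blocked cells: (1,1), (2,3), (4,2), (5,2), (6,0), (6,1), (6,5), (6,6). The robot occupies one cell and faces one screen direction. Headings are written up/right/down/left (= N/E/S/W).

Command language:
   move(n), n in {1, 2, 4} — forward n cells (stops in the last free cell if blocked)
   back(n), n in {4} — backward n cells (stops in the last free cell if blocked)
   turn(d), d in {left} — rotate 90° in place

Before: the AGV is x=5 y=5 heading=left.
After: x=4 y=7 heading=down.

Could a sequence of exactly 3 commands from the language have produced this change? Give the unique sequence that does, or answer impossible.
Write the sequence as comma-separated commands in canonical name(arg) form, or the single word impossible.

key: back(4) runs into the grid edge before its full distance
begin: x=5 y=5 heading=left
t=1 move(1) ⇒ x=4 y=5 heading=left
t=2 turn(left) ⇒ x=4 y=5 heading=down
t=3 back(4) ⇒ x=4 y=7 heading=down
no other 3-command option fits: unique.

move(1), turn(left), back(4)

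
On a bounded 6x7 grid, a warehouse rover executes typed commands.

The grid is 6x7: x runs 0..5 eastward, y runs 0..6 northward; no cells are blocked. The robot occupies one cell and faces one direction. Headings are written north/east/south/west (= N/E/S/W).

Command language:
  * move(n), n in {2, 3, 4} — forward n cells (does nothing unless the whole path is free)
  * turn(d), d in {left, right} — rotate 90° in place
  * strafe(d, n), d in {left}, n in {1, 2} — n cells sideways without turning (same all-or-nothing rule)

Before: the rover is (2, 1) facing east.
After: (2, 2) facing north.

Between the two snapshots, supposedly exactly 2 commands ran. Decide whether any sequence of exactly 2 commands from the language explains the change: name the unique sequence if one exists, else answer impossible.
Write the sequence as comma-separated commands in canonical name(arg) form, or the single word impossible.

key: position moved to (2,2) AND the heading swung to N — translation plus rotation needed
from: (2, 1) facing east
t=1 strafe(left, 1) ⇒ (2, 2) facing east
t=2 turn(left) ⇒ (2, 2) facing north
uniquely the one of 49 2-step routes that fits.

strafe(left, 1), turn(left)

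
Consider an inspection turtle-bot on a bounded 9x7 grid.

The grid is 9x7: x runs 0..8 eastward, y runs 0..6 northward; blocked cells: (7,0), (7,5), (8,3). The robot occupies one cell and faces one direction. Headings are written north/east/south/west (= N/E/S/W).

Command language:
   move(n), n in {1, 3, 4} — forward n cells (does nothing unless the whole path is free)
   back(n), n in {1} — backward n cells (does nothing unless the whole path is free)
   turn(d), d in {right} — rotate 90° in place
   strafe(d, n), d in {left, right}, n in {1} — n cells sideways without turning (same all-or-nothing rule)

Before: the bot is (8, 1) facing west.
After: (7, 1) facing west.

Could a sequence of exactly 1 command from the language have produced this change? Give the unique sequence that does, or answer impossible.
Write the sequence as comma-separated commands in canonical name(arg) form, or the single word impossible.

move(1)

key: still facing W — the one step turns nothing
initial: (8, 1) facing west
step 1 (move(1)): (7, 1) facing west
uniquely the one of 7 1-step routes that fits.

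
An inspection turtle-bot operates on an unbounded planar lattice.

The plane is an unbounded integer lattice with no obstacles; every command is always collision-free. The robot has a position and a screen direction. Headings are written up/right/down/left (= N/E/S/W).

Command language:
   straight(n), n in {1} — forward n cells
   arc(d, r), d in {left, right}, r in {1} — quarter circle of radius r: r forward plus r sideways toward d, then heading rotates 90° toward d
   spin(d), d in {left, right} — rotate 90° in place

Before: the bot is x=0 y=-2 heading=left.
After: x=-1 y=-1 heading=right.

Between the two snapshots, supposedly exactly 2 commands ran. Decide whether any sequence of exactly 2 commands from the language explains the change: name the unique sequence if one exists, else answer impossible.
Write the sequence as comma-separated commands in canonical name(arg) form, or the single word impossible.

arc(right, 1), spin(right)

key: position moved to (-1,-1) AND the heading swung to E — translation plus rotation needed
begin: x=0 y=-2 heading=left
t=1 arc(right, 1) ⇒ x=-1 y=-1 heading=up
t=2 spin(right) ⇒ x=-1 y=-1 heading=right
no rival 2-sequence matches.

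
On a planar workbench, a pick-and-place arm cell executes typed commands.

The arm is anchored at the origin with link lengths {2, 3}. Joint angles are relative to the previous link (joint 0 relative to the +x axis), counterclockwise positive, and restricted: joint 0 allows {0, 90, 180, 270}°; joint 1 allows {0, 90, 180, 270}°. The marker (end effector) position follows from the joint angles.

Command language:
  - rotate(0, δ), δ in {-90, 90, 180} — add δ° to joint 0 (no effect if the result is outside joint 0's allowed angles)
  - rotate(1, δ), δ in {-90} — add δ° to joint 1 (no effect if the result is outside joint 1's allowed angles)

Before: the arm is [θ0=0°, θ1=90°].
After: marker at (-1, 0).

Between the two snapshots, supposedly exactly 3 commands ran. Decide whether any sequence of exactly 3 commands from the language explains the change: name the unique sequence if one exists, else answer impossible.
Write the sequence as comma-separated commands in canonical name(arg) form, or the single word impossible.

rotate(1, -90), rotate(1, -90), rotate(1, -90)

start: [θ0=0°, θ1=90°]
[1] after rotate(1, -90): [θ0=0°, θ1=0°]
[2] after rotate(1, -90): [θ0=0°, θ1=270°]
[3] after rotate(1, -90): [θ0=0°, θ1=180°]
no rival 3-sequence matches.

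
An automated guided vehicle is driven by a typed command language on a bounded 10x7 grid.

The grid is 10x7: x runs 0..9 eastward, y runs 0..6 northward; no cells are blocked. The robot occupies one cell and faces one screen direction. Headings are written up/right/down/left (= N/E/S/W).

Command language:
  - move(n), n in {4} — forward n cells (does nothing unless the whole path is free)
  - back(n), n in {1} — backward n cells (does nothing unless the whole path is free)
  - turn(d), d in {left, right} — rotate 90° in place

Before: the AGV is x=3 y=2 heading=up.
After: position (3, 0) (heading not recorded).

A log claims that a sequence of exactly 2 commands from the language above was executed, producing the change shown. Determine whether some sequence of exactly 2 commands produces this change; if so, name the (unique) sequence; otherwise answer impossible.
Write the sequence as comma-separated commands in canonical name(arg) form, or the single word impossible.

from: x=3 y=2 heading=up
step 1 (back(1)): x=3 y=1 heading=up
step 2 (back(1)): x=3 y=0 heading=up
all 16 alternatives checked — unique.

back(1), back(1)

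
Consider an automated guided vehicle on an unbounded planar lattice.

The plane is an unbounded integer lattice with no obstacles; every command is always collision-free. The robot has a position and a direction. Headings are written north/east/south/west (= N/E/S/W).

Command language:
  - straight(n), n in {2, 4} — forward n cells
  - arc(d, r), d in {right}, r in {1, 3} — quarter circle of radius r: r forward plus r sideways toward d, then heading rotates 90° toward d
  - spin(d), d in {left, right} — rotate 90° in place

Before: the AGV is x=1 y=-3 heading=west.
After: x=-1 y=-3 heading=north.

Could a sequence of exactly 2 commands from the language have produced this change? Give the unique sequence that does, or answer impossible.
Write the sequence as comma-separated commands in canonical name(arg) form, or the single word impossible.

key: position moved to (-1,-3) AND the heading swung to N — translation plus rotation needed
start: x=1 y=-3 heading=west
[1] after straight(2): x=-1 y=-3 heading=west
[2] after spin(right): x=-1 y=-3 heading=north
all 36 alternatives checked — unique.

straight(2), spin(right)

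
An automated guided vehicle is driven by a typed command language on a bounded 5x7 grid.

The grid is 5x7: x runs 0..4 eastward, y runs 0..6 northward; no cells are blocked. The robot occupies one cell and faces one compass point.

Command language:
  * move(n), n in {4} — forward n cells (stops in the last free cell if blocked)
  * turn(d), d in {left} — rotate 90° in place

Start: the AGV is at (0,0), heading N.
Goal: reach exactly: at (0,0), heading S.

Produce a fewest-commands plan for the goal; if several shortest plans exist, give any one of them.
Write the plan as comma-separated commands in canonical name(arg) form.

initial: at (0,0), heading N
[1] after turn(left): at (0,0), heading W
[2] after turn(left): at (0,0), heading S
no 1-step plan works, so 2 is optimal.

turn(left), turn(left)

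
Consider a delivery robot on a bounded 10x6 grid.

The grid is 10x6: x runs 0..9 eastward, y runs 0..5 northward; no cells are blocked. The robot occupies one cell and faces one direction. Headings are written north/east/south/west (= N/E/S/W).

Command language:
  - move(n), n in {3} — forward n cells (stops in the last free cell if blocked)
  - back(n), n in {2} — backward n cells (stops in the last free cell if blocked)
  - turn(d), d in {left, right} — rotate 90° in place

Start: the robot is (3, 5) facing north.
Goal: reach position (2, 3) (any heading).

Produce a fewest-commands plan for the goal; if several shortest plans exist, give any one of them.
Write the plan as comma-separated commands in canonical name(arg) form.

from: (3, 5) facing north
1. back(2) → (3, 3) facing north
2. turn(left) → (3, 3) facing west
3. back(2) → (5, 3) facing west
4. move(3) → (2, 3) facing west
nothing shorter than 4 reaches the goal.

back(2), turn(left), back(2), move(3)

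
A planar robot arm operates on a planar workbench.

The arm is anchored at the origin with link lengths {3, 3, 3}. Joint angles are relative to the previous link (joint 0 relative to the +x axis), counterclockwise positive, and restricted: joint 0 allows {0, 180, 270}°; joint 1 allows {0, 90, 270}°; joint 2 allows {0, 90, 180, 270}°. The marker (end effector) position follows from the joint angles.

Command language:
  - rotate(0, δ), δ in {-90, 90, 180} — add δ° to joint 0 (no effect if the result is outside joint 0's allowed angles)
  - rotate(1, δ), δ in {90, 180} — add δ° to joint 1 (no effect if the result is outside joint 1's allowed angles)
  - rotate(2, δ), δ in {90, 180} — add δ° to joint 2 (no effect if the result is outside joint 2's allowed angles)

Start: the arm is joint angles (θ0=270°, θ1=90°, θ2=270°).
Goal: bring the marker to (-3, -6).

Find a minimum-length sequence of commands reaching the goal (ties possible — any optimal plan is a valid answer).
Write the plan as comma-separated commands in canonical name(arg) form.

t0: joint angles (θ0=270°, θ1=90°, θ2=270°)
[1] after rotate(2, 90): joint angles (θ0=270°, θ1=90°, θ2=0°)
[2] after rotate(0, -90): joint angles (θ0=180°, θ1=90°, θ2=0°)
shorter routes all fall short; 2 is best.

rotate(2, 90), rotate(0, -90)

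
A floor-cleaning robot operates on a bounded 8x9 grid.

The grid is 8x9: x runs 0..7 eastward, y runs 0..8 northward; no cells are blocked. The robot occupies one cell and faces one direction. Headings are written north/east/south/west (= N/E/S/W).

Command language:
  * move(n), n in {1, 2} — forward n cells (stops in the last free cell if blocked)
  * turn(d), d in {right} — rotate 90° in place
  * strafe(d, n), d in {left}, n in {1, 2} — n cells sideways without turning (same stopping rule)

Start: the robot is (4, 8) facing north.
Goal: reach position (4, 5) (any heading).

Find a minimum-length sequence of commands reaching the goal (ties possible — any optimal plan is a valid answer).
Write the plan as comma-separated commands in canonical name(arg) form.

turn(right), turn(right), move(2), move(1)

from: (4, 8) facing north
step 1 (turn(right)): (4, 8) facing east
step 2 (turn(right)): (4, 8) facing south
step 3 (move(2)): (4, 6) facing south
step 4 (move(1)): (4, 5) facing south
nothing shorter than 4 reaches the goal.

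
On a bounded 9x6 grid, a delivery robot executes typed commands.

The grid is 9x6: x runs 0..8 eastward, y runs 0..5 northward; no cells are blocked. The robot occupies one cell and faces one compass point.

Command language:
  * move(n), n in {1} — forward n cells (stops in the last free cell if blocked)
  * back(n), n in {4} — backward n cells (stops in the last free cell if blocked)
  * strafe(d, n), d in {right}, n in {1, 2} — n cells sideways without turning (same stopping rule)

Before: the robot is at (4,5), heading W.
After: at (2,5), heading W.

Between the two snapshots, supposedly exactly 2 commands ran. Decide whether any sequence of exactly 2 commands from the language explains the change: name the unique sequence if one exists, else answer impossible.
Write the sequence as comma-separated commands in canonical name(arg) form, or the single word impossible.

key: still facing W at the end — nothing in the sequence rotates
initial: at (4,5), heading W
t=1 move(1) ⇒ at (3,5), heading W
t=2 move(1) ⇒ at (2,5), heading W
no other 2-command option fits: unique.

move(1), move(1)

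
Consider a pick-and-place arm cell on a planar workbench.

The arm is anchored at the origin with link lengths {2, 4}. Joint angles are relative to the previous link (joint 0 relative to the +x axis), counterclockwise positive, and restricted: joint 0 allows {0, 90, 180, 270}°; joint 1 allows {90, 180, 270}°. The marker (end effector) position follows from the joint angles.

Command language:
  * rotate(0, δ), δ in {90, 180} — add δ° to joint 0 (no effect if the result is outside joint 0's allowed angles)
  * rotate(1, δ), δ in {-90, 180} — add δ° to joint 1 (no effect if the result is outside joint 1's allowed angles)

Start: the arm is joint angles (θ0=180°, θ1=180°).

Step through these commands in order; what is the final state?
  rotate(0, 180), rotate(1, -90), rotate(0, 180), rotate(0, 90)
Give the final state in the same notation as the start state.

start: joint angles (θ0=180°, θ1=180°)
step 1 (rotate(0, 180)): joint angles (θ0=0°, θ1=180°)
step 2 (rotate(1, -90)): joint angles (θ0=0°, θ1=90°)
step 3 (rotate(0, 180)): joint angles (θ0=180°, θ1=90°)
step 4 (rotate(0, 90)): joint angles (θ0=270°, θ1=90°)

joint angles (θ0=270°, θ1=90°)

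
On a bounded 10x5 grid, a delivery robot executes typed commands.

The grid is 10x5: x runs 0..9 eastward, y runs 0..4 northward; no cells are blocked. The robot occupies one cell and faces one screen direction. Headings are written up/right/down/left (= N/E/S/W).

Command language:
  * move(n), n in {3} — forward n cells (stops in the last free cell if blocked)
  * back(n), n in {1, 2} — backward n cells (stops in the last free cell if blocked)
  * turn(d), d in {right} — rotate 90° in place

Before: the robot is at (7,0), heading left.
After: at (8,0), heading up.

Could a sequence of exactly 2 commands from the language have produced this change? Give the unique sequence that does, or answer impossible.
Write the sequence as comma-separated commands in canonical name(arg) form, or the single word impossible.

back(1), turn(right)

key: running turn(right) before back(1) would end elsewhere — order is forced
begin: at (7,0), heading left
[1] after back(1): at (8,0), heading left
[2] after turn(right): at (8,0), heading up
all 16 alternatives checked — unique.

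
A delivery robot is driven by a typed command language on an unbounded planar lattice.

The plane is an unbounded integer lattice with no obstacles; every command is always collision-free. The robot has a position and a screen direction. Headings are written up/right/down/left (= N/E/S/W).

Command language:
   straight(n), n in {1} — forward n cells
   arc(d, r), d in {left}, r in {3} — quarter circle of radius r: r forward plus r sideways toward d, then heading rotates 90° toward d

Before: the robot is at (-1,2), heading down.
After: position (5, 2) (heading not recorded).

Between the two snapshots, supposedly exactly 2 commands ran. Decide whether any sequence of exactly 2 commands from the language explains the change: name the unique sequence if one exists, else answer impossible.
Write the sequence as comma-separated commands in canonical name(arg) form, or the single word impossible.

initial: at (-1,2), heading down
1. arc(left, 3) → at (2,-1), heading right
2. arc(left, 3) → at (5,2), heading up
no rival 2-sequence matches.

arc(left, 3), arc(left, 3)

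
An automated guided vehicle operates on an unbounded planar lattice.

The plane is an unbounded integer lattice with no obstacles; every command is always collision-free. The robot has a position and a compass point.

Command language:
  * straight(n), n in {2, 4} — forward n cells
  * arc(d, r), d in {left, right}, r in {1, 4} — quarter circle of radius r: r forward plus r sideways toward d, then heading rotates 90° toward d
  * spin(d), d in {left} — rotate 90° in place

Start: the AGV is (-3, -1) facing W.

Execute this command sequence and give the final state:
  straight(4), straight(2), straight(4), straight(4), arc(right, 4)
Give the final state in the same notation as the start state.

begin: (-3, -1) facing W
[1] after straight(4): (-7, -1) facing W
[2] after straight(2): (-9, -1) facing W
[3] after straight(4): (-13, -1) facing W
[4] after straight(4): (-17, -1) facing W
[5] after arc(right, 4): (-21, 3) facing N

(-21, 3) facing N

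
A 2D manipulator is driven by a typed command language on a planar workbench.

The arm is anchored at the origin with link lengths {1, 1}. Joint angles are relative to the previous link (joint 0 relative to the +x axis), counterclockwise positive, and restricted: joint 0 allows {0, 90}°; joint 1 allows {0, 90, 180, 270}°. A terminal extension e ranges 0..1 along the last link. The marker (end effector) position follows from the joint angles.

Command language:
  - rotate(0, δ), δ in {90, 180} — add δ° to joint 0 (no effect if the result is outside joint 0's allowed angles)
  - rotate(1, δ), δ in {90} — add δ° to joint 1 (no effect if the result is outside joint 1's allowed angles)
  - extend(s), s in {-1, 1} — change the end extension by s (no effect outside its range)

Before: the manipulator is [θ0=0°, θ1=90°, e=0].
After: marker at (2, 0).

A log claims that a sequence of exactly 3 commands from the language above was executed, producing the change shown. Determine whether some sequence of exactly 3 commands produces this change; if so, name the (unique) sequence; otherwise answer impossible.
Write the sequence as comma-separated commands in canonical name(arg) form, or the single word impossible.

t0: [θ0=0°, θ1=90°, e=0]
[1] after rotate(1, 90): [θ0=0°, θ1=180°, e=0]
[2] after rotate(1, 90): [θ0=0°, θ1=270°, e=0]
[3] after rotate(1, 90): [θ0=0°, θ1=0°, e=0]
uniquely the one of 125 3-step routes that fits.

rotate(1, 90), rotate(1, 90), rotate(1, 90)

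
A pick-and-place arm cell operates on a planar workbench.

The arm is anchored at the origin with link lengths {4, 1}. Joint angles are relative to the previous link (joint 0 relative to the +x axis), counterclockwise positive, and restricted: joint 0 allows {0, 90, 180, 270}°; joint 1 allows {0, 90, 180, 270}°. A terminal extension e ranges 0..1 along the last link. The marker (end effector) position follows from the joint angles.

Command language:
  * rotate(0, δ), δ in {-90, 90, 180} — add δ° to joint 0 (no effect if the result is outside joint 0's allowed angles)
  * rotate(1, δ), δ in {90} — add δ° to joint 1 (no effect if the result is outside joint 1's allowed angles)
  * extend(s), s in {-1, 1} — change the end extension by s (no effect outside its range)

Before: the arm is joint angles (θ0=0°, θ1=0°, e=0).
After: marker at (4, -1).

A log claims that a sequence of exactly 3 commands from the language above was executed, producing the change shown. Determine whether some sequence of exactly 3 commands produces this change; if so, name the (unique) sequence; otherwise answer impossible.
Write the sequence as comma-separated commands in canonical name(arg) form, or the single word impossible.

start: joint angles (θ0=0°, θ1=0°, e=0)
1. rotate(1, 90) → joint angles (θ0=0°, θ1=90°, e=0)
2. rotate(1, 90) → joint angles (θ0=0°, θ1=180°, e=0)
3. rotate(1, 90) → joint angles (θ0=0°, θ1=270°, e=0)
no rival 3-sequence matches.

rotate(1, 90), rotate(1, 90), rotate(1, 90)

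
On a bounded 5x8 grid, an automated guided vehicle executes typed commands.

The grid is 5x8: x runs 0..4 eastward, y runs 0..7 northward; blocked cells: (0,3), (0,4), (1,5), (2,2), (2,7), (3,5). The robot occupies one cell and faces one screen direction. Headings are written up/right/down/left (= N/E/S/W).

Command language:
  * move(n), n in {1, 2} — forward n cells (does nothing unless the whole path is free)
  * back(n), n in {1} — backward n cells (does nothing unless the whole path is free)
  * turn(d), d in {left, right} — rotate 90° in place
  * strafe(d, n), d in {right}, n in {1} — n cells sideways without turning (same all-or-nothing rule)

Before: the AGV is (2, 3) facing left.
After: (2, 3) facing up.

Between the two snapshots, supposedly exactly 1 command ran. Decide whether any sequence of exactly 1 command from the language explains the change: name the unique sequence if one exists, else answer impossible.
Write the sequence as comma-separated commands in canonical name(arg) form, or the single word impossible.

turn(right)

key: (2,3) unchanged — the single command moves nothing
from: (2, 3) facing left
[1] after turn(right): (2, 3) facing up
no rival 1-sequence matches.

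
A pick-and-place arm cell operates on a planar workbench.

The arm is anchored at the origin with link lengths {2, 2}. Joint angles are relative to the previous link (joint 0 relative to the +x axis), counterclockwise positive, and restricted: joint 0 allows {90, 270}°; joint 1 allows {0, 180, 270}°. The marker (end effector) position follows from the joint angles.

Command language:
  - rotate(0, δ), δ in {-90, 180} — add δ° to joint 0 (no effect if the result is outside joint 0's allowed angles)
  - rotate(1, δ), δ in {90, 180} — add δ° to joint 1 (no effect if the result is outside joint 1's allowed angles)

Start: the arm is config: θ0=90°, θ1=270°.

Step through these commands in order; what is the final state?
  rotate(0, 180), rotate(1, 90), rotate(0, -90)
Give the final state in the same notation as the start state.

begin: config: θ0=90°, θ1=270°
[1] after rotate(0, 180): config: θ0=270°, θ1=270°
[2] after rotate(1, 90): config: θ0=270°, θ1=0°
[3] after rotate(0, -90): config: θ0=270°, θ1=0°

config: θ0=270°, θ1=0°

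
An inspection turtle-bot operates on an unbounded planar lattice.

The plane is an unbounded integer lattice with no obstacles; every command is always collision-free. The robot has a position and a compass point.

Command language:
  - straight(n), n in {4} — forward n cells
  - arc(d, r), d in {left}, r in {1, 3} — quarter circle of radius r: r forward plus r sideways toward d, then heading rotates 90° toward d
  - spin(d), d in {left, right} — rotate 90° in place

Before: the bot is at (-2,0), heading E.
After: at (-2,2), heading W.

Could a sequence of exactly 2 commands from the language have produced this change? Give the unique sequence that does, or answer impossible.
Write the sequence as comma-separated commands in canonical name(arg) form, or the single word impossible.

key: cell and facing (now W) both changed — the 2 commands mix motion and turning
begin: at (-2,0), heading E
[1] after arc(left, 1): at (-1,1), heading N
[2] after arc(left, 1): at (-2,2), heading W
no other 2-command option fits: unique.

arc(left, 1), arc(left, 1)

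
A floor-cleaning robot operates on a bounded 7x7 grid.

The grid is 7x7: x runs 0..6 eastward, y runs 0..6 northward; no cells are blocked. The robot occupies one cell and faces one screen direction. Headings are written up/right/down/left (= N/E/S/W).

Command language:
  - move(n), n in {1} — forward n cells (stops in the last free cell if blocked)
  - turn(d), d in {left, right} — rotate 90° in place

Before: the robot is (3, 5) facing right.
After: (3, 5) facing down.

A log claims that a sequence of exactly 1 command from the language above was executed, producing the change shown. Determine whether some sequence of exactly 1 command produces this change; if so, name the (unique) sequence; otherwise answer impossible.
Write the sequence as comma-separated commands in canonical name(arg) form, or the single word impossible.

key: parked at (3,5) the whole time — nothing moves the robot
start: (3, 5) facing right
t=1 turn(right) ⇒ (3, 5) facing down
no rival 1-sequence matches.

turn(right)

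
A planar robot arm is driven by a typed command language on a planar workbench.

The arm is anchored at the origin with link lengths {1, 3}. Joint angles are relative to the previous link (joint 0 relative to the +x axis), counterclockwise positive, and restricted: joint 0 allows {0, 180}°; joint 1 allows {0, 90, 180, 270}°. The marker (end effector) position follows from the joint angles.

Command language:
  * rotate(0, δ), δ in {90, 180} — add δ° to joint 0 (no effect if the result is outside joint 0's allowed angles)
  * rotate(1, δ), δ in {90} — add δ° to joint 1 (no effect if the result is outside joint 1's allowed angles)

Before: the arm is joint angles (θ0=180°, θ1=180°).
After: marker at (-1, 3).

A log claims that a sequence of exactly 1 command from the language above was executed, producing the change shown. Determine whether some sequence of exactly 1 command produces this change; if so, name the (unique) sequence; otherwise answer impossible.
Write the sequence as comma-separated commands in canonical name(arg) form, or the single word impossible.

rotate(1, 90)

begin: joint angles (θ0=180°, θ1=180°)
1. rotate(1, 90) → joint angles (θ0=180°, θ1=270°)
no rival 1-sequence matches.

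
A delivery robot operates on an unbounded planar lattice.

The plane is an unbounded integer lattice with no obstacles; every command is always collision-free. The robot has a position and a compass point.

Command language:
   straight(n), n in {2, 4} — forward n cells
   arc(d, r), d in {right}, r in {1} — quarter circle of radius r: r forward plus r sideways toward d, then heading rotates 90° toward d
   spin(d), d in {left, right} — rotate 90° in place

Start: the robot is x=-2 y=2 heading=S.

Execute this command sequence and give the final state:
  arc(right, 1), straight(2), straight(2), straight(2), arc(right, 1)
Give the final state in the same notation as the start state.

x=-10 y=2 heading=N

from: x=-2 y=2 heading=S
[1] after arc(right, 1): x=-3 y=1 heading=W
[2] after straight(2): x=-5 y=1 heading=W
[3] after straight(2): x=-7 y=1 heading=W
[4] after straight(2): x=-9 y=1 heading=W
[5] after arc(right, 1): x=-10 y=2 heading=N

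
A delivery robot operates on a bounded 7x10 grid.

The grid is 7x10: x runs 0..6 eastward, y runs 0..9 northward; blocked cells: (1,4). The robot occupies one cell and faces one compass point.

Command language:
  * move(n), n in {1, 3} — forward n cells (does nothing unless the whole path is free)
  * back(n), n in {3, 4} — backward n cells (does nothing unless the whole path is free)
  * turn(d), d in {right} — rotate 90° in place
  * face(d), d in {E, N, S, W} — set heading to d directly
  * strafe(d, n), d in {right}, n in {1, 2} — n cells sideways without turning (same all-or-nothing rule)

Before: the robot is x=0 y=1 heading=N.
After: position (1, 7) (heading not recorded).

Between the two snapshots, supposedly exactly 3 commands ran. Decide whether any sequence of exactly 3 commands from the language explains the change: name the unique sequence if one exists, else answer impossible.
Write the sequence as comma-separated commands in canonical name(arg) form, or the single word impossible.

move(3), move(3), strafe(right, 1)

key: order matters: swapping move(3) and strafe(right, 1) lands elsewhere
from: x=0 y=1 heading=N
[1] after move(3): x=0 y=4 heading=N
[2] after move(3): x=0 y=7 heading=N
[3] after strafe(right, 1): x=1 y=7 heading=N
no other 3-command option fits: unique.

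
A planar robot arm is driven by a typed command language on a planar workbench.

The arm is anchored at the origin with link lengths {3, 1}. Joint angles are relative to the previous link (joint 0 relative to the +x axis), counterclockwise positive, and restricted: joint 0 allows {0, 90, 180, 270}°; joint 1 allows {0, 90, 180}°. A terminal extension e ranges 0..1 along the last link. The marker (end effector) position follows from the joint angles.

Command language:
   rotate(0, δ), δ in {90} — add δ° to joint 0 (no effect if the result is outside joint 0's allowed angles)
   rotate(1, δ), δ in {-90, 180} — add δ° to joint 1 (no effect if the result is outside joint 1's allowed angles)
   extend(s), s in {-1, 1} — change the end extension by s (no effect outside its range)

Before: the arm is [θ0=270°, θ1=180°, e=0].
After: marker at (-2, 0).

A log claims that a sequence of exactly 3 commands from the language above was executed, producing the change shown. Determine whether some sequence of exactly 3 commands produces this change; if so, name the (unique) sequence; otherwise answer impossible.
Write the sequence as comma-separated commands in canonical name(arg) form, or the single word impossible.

from: [θ0=270°, θ1=180°, e=0]
step 1 (rotate(0, 90)): [θ0=0°, θ1=180°, e=0]
step 2 (rotate(0, 90)): [θ0=90°, θ1=180°, e=0]
step 3 (rotate(0, 90)): [θ0=180°, θ1=180°, e=0]
uniquely the one of 125 3-step routes that fits.

rotate(0, 90), rotate(0, 90), rotate(0, 90)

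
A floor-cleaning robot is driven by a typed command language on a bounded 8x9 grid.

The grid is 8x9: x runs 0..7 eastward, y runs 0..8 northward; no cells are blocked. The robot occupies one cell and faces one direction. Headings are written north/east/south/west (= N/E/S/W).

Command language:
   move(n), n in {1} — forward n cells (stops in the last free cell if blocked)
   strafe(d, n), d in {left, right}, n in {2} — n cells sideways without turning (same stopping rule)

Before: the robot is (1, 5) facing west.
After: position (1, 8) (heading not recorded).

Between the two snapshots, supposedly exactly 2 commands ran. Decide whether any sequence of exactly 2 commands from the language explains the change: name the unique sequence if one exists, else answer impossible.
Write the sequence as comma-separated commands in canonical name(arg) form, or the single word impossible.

key: the second strafe(right, 2) runs into the grid edge before its full distance
t0: (1, 5) facing west
[1] after strafe(right, 2): (1, 7) facing west
[2] after strafe(right, 2): (1, 8) facing west
all 9 alternatives checked — unique.

strafe(right, 2), strafe(right, 2)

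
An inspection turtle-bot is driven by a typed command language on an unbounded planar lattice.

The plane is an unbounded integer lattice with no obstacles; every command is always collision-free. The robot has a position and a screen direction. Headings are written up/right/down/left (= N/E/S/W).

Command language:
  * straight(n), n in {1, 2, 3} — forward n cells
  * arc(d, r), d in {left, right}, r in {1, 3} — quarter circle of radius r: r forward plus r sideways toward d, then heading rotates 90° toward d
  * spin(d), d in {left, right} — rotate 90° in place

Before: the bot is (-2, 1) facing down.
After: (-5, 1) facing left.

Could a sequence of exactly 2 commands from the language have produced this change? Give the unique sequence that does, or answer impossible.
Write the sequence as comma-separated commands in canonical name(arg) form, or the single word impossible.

key: position moved to (-5,1) AND the heading swung to W — translation plus rotation needed
initial: (-2, 1) facing down
step 1 (spin(right)): (-2, 1) facing left
step 2 (straight(3)): (-5, 1) facing left
no other 2-command option fits: unique.

spin(right), straight(3)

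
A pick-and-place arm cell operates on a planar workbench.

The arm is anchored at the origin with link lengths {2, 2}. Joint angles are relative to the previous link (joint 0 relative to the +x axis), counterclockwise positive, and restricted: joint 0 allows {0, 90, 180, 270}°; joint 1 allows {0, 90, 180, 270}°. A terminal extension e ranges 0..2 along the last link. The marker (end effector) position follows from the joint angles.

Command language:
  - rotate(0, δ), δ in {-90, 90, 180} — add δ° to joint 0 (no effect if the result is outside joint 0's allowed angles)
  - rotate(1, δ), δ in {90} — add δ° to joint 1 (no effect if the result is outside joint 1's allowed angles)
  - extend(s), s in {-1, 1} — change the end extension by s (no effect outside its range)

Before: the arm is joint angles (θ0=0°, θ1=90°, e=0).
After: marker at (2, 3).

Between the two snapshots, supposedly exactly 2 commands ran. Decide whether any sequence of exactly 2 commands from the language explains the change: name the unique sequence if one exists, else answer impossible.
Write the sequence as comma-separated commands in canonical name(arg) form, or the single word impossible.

extend(-1), extend(1)

key: order matters: swapping extend(-1) and extend(1) lands elsewhere
start: joint angles (θ0=0°, θ1=90°, e=0)
1. extend(-1) → joint angles (θ0=0°, θ1=90°, e=0)
2. extend(1) → joint angles (θ0=0°, θ1=90°, e=1)
no rival 2-sequence matches.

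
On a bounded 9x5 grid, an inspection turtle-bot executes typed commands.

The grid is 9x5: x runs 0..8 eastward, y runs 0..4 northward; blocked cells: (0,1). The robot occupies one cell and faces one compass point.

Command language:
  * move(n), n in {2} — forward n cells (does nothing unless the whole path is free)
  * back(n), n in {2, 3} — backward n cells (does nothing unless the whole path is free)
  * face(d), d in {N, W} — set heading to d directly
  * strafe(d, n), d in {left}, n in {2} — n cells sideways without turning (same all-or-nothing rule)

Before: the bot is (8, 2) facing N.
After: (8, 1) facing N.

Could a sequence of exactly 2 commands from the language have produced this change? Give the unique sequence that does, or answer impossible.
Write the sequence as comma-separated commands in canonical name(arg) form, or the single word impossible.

key: order matters: swapping move(2) and back(3) lands elsewhere
from: (8, 2) facing N
t=1 move(2) ⇒ (8, 4) facing N
t=2 back(3) ⇒ (8, 1) facing N
uniquely the one of 36 2-step routes that fits.

move(2), back(3)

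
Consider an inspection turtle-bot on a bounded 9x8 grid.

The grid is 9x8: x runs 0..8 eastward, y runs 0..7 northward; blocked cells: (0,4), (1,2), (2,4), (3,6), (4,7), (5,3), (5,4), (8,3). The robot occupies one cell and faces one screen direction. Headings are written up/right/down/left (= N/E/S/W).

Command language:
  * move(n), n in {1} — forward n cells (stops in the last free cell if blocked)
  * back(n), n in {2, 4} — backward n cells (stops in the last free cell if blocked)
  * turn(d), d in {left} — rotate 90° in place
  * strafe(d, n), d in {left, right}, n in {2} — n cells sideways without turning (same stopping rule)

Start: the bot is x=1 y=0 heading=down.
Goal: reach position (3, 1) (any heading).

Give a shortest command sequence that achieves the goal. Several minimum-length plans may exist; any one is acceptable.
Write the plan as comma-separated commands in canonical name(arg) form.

back(2), strafe(left, 2)

from: x=1 y=0 heading=down
step 1 (back(2)): x=1 y=1 heading=down
step 2 (strafe(left, 2)): x=3 y=1 heading=down
minimal: 2 command(s), checked below 2.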